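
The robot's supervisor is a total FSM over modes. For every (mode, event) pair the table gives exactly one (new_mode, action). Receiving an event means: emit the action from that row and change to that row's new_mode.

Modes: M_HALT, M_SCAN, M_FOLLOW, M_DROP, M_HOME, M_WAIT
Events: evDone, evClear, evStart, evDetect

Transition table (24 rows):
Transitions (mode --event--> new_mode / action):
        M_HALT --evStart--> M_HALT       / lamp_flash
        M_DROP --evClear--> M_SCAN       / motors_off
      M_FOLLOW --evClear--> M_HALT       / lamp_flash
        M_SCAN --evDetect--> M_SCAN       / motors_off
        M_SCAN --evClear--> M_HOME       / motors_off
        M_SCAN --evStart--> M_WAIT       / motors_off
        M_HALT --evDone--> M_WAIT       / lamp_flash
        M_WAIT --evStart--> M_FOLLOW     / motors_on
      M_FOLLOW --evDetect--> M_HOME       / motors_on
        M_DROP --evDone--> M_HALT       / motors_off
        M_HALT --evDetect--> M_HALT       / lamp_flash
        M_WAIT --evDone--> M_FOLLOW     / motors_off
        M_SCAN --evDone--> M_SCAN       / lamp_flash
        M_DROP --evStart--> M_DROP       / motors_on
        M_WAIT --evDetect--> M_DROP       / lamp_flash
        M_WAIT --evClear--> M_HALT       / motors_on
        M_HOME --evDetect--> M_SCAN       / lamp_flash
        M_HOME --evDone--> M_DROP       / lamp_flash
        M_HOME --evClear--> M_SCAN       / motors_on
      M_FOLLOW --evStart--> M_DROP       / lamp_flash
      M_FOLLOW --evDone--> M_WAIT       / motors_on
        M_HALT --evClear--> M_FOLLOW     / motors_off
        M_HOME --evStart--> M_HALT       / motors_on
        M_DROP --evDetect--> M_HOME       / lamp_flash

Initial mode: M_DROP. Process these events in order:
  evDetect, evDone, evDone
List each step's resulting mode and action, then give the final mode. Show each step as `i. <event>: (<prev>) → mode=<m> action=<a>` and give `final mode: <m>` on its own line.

1. evDetect: (M_DROP) → mode=M_HOME action=lamp_flash
2. evDone: (M_HOME) → mode=M_DROP action=lamp_flash
3. evDone: (M_DROP) → mode=M_HALT action=motors_off

final mode: M_HALT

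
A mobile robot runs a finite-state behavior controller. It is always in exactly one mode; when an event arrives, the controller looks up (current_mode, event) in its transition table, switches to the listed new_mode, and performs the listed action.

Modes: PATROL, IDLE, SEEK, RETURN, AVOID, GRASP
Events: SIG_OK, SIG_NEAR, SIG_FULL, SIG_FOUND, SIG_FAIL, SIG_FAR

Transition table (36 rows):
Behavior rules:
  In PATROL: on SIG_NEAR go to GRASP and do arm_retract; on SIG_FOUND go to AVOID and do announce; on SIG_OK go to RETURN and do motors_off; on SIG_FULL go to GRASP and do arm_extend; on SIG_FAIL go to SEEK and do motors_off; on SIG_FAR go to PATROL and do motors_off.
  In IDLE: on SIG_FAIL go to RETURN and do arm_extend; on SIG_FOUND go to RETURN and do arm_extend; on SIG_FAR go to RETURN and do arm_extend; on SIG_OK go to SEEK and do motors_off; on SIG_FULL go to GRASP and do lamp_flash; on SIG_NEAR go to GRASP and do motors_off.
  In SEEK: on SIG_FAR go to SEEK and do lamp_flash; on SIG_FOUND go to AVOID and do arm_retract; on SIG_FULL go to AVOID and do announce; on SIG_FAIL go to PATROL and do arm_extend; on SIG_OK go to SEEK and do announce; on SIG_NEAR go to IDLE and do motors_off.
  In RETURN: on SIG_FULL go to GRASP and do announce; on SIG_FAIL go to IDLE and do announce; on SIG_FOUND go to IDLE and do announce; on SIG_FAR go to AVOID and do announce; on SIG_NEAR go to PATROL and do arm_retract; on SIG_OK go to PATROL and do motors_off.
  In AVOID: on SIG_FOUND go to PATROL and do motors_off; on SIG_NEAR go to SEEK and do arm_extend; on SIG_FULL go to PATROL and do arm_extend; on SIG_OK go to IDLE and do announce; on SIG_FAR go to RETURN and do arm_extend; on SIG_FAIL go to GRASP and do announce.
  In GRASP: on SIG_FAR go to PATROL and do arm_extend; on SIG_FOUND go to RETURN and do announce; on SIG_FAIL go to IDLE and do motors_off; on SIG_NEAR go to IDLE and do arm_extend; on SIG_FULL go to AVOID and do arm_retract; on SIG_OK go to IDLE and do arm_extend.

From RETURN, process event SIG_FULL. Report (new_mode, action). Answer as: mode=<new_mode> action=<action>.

current mode = RETURN; filter table to that mode:
  (RETURN, SIG_FULL) → (GRASP, announce)  ← event matches
  (RETURN, SIG_FAIL) → (IDLE, announce)
  (RETURN, SIG_FOUND) → (IDLE, announce)
  (RETURN, SIG_FAR) → (AVOID, announce)
  (RETURN, SIG_NEAR) → (PATROL, arm_retract)
  (RETURN, SIG_OK) → (PATROL, motors_off)
event = SIG_FULL selects (GRASP, announce)

mode=GRASP action=announce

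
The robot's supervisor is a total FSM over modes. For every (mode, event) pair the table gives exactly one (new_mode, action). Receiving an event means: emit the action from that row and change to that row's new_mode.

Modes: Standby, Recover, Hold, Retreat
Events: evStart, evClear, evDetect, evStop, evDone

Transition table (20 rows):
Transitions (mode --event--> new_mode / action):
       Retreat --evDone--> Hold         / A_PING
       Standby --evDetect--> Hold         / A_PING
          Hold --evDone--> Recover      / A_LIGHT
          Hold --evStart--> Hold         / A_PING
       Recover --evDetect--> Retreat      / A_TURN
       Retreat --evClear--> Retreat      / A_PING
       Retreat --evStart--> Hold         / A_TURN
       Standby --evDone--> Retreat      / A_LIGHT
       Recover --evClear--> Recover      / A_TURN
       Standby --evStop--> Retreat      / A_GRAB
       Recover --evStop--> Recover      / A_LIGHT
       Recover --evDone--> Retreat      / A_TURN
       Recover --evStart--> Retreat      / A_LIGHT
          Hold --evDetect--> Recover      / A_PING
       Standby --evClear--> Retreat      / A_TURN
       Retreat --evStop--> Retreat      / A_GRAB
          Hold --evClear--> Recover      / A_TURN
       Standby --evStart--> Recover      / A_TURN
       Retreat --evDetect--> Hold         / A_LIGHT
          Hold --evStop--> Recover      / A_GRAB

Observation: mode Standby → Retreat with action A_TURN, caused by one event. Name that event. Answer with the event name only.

try evStart: (Standby, evStart) → (Recover, A_TURN)
try evClear: (Standby, evClear) → (Retreat, A_TURN)  ← matches
try evDetect: (Standby, evDetect) → (Hold, A_PING)
try evStop: (Standby, evStop) → (Retreat, A_GRAB)
try evDone: (Standby, evDone) → (Retreat, A_LIGHT)

evClear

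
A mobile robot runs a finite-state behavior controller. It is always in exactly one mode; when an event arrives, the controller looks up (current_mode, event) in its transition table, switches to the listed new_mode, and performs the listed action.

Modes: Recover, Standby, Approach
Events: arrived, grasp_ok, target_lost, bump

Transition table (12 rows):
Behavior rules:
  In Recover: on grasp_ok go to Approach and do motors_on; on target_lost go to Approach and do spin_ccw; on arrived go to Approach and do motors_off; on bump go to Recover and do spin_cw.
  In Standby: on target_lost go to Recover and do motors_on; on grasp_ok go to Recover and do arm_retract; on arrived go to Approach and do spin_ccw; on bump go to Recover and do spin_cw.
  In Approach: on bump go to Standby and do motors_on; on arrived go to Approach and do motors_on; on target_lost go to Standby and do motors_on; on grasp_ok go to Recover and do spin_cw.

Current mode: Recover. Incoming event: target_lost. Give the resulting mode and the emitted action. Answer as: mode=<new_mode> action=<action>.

mode=Approach action=spin_ccw

current mode = Recover; filter table to that mode:
  (Recover, grasp_ok) → (Approach, motors_on)
  (Recover, target_lost) → (Approach, spin_ccw)  ← event matches
  (Recover, arrived) → (Approach, motors_off)
  (Recover, bump) → (Recover, spin_cw)
event = target_lost selects (Approach, spin_ccw)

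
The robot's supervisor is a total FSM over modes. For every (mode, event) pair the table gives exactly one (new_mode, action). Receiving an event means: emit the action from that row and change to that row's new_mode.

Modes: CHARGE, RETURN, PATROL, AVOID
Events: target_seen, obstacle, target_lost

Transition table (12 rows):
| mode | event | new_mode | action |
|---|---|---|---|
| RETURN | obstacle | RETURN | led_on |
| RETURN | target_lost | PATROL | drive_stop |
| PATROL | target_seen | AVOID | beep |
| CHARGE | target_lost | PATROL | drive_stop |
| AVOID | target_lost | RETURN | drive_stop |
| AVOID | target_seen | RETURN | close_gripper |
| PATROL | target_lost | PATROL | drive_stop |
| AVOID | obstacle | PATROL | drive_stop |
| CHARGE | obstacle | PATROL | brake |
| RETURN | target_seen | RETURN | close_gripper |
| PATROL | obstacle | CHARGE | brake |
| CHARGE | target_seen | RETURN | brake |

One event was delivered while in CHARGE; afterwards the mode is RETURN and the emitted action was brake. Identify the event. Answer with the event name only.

try target_seen: (CHARGE, target_seen) → (RETURN, brake)  ← matches
try obstacle: (CHARGE, obstacle) → (PATROL, brake)
try target_lost: (CHARGE, target_lost) → (PATROL, drive_stop)

target_seen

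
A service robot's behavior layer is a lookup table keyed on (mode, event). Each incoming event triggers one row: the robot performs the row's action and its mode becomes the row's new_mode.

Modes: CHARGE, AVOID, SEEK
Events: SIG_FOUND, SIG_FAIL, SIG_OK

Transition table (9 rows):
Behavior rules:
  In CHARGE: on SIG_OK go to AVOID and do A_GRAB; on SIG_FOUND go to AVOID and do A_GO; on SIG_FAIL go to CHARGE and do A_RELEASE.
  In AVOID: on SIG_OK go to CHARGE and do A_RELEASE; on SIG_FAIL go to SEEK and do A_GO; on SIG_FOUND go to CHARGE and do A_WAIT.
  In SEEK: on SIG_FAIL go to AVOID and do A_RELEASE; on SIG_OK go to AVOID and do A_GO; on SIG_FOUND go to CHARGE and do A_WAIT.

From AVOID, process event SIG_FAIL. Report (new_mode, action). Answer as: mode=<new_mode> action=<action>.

mode=SEEK action=A_GO

current mode = AVOID; filter table to that mode:
  (AVOID, SIG_OK) → (CHARGE, A_RELEASE)
  (AVOID, SIG_FAIL) → (SEEK, A_GO)  ← event matches
  (AVOID, SIG_FOUND) → (CHARGE, A_WAIT)
event = SIG_FAIL selects (SEEK, A_GO)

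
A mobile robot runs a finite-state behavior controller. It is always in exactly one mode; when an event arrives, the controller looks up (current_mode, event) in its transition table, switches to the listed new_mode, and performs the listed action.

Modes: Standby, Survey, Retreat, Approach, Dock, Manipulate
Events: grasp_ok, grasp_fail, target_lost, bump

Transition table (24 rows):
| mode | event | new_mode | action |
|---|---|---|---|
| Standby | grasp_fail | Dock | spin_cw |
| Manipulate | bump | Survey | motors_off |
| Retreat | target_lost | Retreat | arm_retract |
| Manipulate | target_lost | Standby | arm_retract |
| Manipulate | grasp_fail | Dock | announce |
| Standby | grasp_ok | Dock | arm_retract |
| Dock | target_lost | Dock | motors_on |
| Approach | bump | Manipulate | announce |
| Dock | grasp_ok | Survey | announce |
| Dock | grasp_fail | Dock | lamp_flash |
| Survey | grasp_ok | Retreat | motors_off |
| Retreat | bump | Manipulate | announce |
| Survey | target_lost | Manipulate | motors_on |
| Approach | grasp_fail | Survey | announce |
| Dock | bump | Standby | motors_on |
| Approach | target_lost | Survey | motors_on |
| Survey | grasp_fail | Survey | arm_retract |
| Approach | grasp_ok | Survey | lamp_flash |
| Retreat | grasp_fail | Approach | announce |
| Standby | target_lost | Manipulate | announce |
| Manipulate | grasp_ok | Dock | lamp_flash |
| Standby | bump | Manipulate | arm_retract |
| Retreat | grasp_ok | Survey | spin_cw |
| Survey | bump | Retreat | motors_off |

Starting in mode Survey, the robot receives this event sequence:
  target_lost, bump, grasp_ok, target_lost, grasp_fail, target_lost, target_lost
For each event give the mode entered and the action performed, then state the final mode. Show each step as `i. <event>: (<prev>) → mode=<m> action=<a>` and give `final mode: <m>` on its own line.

final mode: Manipulate

1. target_lost: (Survey) → mode=Manipulate action=motors_on
2. bump: (Manipulate) → mode=Survey action=motors_off
3. grasp_ok: (Survey) → mode=Retreat action=motors_off
4. target_lost: (Retreat) → mode=Retreat action=arm_retract
5. grasp_fail: (Retreat) → mode=Approach action=announce
6. target_lost: (Approach) → mode=Survey action=motors_on
7. target_lost: (Survey) → mode=Manipulate action=motors_on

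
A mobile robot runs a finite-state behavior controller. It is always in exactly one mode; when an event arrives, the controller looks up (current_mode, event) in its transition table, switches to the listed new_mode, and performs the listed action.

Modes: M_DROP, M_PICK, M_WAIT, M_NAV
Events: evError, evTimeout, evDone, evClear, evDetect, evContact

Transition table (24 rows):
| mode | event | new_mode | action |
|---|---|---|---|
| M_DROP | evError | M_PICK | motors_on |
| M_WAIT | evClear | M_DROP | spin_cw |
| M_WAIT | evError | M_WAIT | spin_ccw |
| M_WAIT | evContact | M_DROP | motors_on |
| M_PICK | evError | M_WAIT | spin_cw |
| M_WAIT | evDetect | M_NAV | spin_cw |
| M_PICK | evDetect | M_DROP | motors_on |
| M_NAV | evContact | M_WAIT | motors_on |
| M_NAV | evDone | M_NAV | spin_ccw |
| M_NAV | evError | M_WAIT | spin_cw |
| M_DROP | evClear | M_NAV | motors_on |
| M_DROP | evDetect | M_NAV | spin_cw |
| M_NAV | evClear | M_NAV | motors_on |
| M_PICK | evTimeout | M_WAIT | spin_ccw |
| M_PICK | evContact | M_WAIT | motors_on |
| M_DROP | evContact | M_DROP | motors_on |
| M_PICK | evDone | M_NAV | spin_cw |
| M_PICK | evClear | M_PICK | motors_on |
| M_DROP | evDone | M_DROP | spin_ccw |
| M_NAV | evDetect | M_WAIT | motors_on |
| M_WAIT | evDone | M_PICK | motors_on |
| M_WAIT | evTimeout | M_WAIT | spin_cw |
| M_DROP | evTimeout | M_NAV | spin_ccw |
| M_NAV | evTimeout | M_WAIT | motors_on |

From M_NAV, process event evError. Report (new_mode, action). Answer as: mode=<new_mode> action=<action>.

mode=M_WAIT action=spin_cw

current mode = M_NAV; filter table to that mode:
  (M_NAV, evContact) → (M_WAIT, motors_on)
  (M_NAV, evDone) → (M_NAV, spin_ccw)
  (M_NAV, evError) → (M_WAIT, spin_cw)  ← event matches
  (M_NAV, evClear) → (M_NAV, motors_on)
  (M_NAV, evDetect) → (M_WAIT, motors_on)
  (M_NAV, evTimeout) → (M_WAIT, motors_on)
event = evError selects (M_WAIT, spin_cw)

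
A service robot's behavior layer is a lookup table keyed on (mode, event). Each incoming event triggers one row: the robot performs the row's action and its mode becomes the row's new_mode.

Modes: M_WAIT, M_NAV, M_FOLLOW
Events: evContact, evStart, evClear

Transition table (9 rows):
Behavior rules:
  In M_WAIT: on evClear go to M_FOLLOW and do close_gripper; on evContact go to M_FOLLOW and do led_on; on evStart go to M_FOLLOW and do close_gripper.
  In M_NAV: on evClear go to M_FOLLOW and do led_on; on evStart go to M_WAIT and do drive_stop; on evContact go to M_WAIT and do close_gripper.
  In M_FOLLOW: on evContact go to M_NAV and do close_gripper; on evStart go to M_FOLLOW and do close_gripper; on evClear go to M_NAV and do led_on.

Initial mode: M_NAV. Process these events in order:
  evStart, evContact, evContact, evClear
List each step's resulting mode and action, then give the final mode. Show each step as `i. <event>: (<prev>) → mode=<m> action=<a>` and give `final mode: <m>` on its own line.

final mode: M_FOLLOW

1. evStart: (M_NAV) → mode=M_WAIT action=drive_stop
2. evContact: (M_WAIT) → mode=M_FOLLOW action=led_on
3. evContact: (M_FOLLOW) → mode=M_NAV action=close_gripper
4. evClear: (M_NAV) → mode=M_FOLLOW action=led_on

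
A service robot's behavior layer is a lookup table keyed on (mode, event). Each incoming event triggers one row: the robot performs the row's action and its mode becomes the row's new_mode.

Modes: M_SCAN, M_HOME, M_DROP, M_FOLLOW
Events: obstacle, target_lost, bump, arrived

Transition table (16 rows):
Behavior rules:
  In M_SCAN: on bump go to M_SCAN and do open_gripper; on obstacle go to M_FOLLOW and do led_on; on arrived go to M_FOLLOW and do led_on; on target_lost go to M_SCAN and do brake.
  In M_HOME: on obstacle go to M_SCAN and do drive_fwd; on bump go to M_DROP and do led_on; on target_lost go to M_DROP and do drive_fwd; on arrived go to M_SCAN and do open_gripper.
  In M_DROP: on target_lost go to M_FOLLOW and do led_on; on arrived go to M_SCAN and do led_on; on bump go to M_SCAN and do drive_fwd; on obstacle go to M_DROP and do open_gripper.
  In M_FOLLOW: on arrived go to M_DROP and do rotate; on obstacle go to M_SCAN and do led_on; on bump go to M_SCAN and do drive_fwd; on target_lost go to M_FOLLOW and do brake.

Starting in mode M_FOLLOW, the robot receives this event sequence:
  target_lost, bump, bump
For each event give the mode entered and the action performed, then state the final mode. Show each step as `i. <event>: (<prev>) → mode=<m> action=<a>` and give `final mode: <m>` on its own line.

1. target_lost: (M_FOLLOW) → mode=M_FOLLOW action=brake
2. bump: (M_FOLLOW) → mode=M_SCAN action=drive_fwd
3. bump: (M_SCAN) → mode=M_SCAN action=open_gripper

final mode: M_SCAN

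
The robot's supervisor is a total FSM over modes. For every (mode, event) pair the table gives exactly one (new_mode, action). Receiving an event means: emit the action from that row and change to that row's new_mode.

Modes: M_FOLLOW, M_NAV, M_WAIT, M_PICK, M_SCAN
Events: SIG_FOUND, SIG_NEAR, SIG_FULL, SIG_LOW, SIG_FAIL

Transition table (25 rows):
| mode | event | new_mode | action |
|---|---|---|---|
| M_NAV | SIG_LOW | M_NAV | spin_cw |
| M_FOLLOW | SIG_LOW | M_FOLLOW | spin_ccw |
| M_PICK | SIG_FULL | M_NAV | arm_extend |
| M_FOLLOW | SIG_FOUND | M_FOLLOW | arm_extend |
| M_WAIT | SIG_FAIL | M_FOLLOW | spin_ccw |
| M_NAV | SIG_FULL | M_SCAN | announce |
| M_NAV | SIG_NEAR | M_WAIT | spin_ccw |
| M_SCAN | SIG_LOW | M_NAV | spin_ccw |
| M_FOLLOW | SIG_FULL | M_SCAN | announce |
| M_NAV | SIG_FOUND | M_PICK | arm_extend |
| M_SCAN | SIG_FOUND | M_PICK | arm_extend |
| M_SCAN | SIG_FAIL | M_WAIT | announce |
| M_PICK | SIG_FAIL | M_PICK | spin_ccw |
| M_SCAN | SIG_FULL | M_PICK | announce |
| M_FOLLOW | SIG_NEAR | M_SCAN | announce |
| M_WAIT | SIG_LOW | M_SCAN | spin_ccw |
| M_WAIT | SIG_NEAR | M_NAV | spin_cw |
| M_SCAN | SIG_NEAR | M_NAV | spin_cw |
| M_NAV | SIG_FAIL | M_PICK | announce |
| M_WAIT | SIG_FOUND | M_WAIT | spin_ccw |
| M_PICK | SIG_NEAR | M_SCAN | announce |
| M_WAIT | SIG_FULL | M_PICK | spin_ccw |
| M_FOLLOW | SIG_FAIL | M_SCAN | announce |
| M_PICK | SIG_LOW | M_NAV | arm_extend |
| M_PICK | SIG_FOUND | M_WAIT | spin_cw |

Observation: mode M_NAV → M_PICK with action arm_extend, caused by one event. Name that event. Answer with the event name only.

SIG_FOUND

try SIG_FOUND: (M_NAV, SIG_FOUND) → (M_PICK, arm_extend)  ← matches
try SIG_NEAR: (M_NAV, SIG_NEAR) → (M_WAIT, spin_ccw)
try SIG_FULL: (M_NAV, SIG_FULL) → (M_SCAN, announce)
try SIG_LOW: (M_NAV, SIG_LOW) → (M_NAV, spin_cw)
try SIG_FAIL: (M_NAV, SIG_FAIL) → (M_PICK, announce)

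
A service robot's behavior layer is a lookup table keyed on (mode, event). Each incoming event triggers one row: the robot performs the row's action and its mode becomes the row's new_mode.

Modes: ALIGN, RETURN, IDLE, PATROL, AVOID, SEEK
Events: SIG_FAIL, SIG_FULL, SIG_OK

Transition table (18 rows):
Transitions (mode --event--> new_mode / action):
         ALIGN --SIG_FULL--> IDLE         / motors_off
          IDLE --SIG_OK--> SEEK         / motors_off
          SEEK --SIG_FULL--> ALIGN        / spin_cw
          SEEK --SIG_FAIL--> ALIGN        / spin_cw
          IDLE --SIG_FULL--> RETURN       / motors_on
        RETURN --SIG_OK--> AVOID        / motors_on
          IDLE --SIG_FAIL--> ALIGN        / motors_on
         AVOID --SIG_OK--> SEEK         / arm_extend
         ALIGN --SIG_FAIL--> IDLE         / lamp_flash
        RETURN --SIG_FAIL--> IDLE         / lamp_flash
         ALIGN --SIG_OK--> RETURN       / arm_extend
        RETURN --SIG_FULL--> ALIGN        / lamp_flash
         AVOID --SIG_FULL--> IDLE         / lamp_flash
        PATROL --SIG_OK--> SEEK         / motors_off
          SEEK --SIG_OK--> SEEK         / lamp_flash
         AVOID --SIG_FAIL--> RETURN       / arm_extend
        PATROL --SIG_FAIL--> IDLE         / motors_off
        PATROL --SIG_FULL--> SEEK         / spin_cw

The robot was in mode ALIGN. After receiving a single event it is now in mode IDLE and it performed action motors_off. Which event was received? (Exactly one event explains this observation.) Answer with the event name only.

SIG_FULL

try SIG_FAIL: (ALIGN, SIG_FAIL) → (IDLE, lamp_flash)
try SIG_FULL: (ALIGN, SIG_FULL) → (IDLE, motors_off)  ← matches
try SIG_OK: (ALIGN, SIG_OK) → (RETURN, arm_extend)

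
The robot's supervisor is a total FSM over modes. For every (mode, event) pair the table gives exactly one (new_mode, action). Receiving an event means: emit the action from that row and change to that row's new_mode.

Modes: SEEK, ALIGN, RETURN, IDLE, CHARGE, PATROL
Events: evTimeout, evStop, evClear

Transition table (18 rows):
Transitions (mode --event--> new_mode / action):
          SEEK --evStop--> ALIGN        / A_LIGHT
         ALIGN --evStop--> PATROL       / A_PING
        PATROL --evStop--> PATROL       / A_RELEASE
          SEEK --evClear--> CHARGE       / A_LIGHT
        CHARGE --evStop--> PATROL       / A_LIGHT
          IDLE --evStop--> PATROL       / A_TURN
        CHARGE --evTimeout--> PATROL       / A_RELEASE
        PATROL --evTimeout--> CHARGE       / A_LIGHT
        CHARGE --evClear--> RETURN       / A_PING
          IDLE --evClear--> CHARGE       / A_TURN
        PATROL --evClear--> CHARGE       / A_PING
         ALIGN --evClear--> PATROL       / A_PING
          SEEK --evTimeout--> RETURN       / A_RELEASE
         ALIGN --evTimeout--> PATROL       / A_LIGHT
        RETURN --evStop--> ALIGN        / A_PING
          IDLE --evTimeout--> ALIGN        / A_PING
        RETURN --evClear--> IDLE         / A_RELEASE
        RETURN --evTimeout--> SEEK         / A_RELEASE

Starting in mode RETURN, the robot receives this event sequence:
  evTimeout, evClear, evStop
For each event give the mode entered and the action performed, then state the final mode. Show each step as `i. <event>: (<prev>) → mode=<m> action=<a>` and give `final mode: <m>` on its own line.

1. evTimeout: (RETURN) → mode=SEEK action=A_RELEASE
2. evClear: (SEEK) → mode=CHARGE action=A_LIGHT
3. evStop: (CHARGE) → mode=PATROL action=A_LIGHT

final mode: PATROL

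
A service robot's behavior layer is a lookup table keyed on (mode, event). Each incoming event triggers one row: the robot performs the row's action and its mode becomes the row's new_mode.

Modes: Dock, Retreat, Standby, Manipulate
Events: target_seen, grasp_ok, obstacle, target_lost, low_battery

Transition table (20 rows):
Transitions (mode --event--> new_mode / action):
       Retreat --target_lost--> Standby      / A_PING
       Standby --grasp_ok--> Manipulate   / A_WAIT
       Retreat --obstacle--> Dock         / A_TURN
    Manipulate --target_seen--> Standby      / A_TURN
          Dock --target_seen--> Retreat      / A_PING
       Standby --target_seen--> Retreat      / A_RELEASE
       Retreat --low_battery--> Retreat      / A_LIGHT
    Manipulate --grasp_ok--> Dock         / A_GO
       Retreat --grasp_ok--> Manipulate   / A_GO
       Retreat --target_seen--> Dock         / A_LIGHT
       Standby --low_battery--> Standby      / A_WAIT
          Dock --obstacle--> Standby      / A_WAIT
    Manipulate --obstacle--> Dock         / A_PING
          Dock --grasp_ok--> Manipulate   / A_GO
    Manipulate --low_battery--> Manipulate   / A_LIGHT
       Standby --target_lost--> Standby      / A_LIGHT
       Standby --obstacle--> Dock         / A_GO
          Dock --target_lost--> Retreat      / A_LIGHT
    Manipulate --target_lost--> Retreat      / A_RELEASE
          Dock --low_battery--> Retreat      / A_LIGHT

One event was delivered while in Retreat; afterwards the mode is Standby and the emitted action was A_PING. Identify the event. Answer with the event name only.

target_lost

try target_seen: (Retreat, target_seen) → (Dock, A_LIGHT)
try grasp_ok: (Retreat, grasp_ok) → (Manipulate, A_GO)
try obstacle: (Retreat, obstacle) → (Dock, A_TURN)
try target_lost: (Retreat, target_lost) → (Standby, A_PING)  ← matches
try low_battery: (Retreat, low_battery) → (Retreat, A_LIGHT)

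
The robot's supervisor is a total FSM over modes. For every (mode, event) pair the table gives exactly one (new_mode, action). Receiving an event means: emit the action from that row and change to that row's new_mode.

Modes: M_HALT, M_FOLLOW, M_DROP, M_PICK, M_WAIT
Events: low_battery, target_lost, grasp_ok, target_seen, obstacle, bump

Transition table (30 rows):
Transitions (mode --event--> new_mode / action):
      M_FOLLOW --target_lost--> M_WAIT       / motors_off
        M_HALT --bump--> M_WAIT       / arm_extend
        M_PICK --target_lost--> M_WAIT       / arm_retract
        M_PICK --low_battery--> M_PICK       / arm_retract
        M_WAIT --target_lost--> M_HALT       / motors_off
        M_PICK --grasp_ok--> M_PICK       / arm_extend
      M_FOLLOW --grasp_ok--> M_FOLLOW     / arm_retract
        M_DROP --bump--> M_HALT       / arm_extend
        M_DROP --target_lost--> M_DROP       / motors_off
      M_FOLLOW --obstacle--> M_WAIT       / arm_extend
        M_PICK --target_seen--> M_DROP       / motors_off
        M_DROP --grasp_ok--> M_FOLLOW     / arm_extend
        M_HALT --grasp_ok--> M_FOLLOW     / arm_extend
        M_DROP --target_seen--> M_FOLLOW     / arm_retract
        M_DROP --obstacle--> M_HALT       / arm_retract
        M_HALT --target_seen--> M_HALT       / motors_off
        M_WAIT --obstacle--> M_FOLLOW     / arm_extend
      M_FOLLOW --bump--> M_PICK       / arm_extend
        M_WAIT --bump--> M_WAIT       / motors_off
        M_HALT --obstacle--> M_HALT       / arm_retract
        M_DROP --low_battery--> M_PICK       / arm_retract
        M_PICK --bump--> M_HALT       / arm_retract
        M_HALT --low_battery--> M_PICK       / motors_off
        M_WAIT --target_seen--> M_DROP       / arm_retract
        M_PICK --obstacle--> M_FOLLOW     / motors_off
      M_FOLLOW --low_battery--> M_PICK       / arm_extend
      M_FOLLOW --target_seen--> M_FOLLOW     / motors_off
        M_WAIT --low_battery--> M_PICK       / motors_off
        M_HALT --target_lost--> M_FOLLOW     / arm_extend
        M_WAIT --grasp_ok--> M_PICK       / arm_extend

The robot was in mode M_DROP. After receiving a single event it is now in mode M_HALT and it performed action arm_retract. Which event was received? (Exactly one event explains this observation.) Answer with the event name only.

obstacle

try low_battery: (M_DROP, low_battery) → (M_PICK, arm_retract)
try target_lost: (M_DROP, target_lost) → (M_DROP, motors_off)
try grasp_ok: (M_DROP, grasp_ok) → (M_FOLLOW, arm_extend)
try target_seen: (M_DROP, target_seen) → (M_FOLLOW, arm_retract)
try obstacle: (M_DROP, obstacle) → (M_HALT, arm_retract)  ← matches
try bump: (M_DROP, bump) → (M_HALT, arm_extend)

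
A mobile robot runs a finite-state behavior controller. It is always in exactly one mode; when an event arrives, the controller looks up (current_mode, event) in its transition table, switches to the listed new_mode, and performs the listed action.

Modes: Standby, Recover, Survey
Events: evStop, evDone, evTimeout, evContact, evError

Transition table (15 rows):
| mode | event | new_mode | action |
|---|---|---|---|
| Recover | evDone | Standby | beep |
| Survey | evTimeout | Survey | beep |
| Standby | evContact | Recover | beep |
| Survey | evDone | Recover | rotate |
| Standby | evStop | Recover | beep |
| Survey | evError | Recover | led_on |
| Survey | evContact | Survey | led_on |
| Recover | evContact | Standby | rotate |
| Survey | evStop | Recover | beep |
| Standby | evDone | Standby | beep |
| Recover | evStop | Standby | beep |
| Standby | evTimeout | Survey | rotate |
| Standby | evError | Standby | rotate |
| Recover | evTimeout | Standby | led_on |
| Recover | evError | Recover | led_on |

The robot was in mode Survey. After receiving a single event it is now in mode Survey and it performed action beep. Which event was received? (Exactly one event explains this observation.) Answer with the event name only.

evTimeout

try evStop: (Survey, evStop) → (Recover, beep)
try evDone: (Survey, evDone) → (Recover, rotate)
try evTimeout: (Survey, evTimeout) → (Survey, beep)  ← matches
try evContact: (Survey, evContact) → (Survey, led_on)
try evError: (Survey, evError) → (Recover, led_on)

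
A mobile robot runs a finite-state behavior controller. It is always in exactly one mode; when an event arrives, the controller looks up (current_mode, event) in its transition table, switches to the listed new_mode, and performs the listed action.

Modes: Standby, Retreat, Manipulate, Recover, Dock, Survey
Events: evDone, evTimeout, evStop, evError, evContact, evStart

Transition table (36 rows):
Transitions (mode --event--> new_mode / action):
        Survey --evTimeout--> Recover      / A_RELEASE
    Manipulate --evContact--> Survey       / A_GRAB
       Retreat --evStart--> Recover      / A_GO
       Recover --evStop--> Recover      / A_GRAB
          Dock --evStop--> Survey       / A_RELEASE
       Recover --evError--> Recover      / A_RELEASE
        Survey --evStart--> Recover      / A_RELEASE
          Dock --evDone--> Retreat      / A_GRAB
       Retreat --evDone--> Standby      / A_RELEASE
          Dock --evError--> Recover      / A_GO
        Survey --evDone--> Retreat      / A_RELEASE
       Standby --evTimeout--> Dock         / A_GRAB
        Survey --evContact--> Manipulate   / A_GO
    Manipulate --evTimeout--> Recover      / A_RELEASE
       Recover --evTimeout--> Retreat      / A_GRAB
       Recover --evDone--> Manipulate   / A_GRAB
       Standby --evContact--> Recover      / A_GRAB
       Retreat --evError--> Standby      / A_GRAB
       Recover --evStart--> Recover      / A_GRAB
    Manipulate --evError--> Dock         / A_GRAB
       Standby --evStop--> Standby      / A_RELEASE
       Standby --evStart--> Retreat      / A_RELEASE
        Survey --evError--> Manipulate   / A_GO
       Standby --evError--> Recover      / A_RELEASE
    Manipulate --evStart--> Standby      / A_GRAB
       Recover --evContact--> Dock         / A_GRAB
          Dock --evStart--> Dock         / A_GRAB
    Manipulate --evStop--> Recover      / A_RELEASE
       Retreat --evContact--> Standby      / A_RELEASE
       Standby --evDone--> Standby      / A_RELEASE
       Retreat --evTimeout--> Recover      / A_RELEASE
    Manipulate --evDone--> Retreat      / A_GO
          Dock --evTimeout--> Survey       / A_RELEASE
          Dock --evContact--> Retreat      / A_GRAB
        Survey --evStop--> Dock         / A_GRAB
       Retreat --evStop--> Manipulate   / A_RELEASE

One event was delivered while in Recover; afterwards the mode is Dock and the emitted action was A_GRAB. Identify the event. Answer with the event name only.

evContact

try evDone: (Recover, evDone) → (Manipulate, A_GRAB)
try evTimeout: (Recover, evTimeout) → (Retreat, A_GRAB)
try evStop: (Recover, evStop) → (Recover, A_GRAB)
try evError: (Recover, evError) → (Recover, A_RELEASE)
try evContact: (Recover, evContact) → (Dock, A_GRAB)  ← matches
try evStart: (Recover, evStart) → (Recover, A_GRAB)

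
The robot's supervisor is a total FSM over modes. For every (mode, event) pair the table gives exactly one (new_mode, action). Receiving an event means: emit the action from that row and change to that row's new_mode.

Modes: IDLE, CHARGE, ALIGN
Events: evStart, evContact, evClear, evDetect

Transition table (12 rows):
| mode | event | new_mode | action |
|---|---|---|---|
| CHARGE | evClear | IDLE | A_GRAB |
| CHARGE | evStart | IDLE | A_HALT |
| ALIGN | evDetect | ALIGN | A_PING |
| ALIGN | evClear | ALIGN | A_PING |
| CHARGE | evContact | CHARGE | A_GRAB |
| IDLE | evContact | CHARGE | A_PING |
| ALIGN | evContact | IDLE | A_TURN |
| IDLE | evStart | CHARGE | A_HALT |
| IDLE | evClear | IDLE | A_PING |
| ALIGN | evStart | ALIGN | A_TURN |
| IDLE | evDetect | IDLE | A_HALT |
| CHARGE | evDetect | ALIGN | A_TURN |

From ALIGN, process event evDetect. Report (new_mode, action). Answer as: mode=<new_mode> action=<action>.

mode=ALIGN action=A_PING

current mode = ALIGN; filter table to that mode:
  (ALIGN, evDetect) → (ALIGN, A_PING)  ← event matches
  (ALIGN, evClear) → (ALIGN, A_PING)
  (ALIGN, evContact) → (IDLE, A_TURN)
  (ALIGN, evStart) → (ALIGN, A_TURN)
event = evDetect selects (ALIGN, A_PING)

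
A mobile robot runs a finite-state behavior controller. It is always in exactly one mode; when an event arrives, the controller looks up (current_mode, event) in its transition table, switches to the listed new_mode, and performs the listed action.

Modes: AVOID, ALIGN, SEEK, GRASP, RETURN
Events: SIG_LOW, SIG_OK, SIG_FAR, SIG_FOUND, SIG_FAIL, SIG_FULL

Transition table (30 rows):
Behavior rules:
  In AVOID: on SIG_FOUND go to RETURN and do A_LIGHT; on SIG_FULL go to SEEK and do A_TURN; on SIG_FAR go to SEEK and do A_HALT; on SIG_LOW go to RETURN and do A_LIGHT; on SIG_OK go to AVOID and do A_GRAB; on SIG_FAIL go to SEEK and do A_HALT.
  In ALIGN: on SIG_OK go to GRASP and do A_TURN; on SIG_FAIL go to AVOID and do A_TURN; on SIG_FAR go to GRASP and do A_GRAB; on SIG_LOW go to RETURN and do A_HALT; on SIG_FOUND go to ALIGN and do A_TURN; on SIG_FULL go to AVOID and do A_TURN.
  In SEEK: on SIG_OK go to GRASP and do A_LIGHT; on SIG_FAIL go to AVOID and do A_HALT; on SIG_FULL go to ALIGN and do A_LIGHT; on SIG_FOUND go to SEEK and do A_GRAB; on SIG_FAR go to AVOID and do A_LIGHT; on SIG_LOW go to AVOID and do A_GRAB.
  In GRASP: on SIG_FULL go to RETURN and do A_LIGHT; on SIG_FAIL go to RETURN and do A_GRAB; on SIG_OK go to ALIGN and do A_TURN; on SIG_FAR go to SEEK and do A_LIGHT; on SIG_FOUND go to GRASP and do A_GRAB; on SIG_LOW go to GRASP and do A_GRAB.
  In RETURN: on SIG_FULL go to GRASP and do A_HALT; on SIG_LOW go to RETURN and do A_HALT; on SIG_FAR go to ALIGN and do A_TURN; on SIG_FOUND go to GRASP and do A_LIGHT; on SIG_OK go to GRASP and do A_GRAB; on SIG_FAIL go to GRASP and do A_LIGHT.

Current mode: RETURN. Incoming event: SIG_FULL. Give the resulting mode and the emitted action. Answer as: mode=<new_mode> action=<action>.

mode=GRASP action=A_HALT

current mode = RETURN; filter table to that mode:
  (RETURN, SIG_FULL) → (GRASP, A_HALT)  ← event matches
  (RETURN, SIG_LOW) → (RETURN, A_HALT)
  (RETURN, SIG_FAR) → (ALIGN, A_TURN)
  (RETURN, SIG_FOUND) → (GRASP, A_LIGHT)
  (RETURN, SIG_OK) → (GRASP, A_GRAB)
  (RETURN, SIG_FAIL) → (GRASP, A_LIGHT)
event = SIG_FULL selects (GRASP, A_HALT)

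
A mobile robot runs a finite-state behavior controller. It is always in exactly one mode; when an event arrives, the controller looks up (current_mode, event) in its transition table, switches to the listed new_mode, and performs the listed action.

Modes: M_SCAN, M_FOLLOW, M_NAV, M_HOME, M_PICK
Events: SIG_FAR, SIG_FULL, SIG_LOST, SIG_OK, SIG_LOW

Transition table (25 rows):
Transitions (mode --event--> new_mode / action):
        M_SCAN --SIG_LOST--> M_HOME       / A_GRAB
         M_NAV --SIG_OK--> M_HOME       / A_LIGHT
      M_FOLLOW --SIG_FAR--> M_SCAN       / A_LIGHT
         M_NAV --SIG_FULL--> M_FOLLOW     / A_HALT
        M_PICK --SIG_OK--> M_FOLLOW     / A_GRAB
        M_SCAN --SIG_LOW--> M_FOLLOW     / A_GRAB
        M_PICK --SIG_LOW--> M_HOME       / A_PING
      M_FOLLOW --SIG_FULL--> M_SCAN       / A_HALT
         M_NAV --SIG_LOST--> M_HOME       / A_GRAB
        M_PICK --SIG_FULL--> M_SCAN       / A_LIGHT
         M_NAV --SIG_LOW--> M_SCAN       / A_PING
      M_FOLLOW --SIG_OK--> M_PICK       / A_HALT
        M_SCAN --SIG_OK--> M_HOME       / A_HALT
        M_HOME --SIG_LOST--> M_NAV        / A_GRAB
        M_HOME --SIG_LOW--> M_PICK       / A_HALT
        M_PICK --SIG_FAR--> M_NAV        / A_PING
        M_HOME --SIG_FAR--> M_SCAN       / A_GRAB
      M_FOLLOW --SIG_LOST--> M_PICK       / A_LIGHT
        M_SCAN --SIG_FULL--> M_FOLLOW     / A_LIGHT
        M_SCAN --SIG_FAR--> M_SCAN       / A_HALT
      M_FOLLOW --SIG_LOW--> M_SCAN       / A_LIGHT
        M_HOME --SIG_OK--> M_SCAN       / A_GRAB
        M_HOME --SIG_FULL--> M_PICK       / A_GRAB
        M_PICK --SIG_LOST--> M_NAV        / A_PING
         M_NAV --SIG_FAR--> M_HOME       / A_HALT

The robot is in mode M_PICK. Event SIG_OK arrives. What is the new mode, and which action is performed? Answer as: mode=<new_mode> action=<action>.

mode=M_FOLLOW action=A_GRAB

current mode = M_PICK; filter table to that mode:
  (M_PICK, SIG_OK) → (M_FOLLOW, A_GRAB)  ← event matches
  (M_PICK, SIG_LOW) → (M_HOME, A_PING)
  (M_PICK, SIG_FULL) → (M_SCAN, A_LIGHT)
  (M_PICK, SIG_FAR) → (M_NAV, A_PING)
  (M_PICK, SIG_LOST) → (M_NAV, A_PING)
event = SIG_OK selects (M_FOLLOW, A_GRAB)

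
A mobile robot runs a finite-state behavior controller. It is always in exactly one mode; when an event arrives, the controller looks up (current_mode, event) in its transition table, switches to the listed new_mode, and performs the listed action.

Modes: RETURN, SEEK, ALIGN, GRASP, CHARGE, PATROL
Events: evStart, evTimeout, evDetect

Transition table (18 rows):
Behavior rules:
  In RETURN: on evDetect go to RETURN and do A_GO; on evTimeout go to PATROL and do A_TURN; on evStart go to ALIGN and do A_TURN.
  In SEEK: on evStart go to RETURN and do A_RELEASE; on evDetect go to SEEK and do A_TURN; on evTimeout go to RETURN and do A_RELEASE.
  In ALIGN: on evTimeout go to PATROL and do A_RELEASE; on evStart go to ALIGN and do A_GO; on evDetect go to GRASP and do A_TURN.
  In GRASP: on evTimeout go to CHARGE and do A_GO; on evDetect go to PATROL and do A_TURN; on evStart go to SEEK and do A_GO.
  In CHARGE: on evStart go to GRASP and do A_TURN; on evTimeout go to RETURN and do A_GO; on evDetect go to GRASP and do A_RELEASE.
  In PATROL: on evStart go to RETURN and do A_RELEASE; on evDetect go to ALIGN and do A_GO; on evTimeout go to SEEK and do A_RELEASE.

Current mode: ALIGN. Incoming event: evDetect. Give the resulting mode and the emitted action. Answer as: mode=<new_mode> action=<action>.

mode=GRASP action=A_TURN

current mode = ALIGN; filter table to that mode:
  (ALIGN, evTimeout) → (PATROL, A_RELEASE)
  (ALIGN, evStart) → (ALIGN, A_GO)
  (ALIGN, evDetect) → (GRASP, A_TURN)  ← event matches
event = evDetect selects (GRASP, A_TURN)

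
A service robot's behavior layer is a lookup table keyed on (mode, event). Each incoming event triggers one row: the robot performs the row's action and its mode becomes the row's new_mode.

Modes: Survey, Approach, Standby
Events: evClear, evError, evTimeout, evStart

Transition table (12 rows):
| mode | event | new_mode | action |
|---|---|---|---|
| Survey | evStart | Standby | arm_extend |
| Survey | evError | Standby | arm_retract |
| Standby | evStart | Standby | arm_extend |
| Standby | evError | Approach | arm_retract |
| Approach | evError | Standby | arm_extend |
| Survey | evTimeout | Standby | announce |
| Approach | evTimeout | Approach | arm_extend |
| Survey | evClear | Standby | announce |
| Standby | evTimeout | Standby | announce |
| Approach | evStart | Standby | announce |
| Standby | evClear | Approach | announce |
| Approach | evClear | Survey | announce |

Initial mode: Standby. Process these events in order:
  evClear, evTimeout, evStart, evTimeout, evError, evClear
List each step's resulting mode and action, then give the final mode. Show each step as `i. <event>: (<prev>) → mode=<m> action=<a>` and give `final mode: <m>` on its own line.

1. evClear: (Standby) → mode=Approach action=announce
2. evTimeout: (Approach) → mode=Approach action=arm_extend
3. evStart: (Approach) → mode=Standby action=announce
4. evTimeout: (Standby) → mode=Standby action=announce
5. evError: (Standby) → mode=Approach action=arm_retract
6. evClear: (Approach) → mode=Survey action=announce

final mode: Survey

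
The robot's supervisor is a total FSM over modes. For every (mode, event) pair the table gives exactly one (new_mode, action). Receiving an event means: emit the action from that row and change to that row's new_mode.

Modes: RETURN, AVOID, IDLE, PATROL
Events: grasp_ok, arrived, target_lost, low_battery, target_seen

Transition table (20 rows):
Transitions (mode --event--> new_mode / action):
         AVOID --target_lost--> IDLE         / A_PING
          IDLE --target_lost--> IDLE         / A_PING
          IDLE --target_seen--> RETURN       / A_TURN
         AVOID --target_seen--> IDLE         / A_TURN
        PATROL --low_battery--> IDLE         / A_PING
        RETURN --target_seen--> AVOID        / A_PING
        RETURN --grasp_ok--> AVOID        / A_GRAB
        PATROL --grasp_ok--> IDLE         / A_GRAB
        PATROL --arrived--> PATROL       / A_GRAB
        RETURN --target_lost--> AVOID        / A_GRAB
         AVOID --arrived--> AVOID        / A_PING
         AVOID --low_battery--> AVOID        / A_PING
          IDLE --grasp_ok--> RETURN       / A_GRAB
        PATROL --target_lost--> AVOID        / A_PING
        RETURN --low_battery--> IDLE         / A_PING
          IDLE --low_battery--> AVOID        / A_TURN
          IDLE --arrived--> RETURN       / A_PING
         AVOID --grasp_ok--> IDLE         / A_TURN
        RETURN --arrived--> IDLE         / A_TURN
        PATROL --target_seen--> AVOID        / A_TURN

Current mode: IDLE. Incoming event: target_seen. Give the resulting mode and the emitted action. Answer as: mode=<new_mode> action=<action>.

mode=RETURN action=A_TURN

current mode = IDLE; filter table to that mode:
  (IDLE, target_lost) → (IDLE, A_PING)
  (IDLE, target_seen) → (RETURN, A_TURN)  ← event matches
  (IDLE, grasp_ok) → (RETURN, A_GRAB)
  (IDLE, low_battery) → (AVOID, A_TURN)
  (IDLE, arrived) → (RETURN, A_PING)
event = target_seen selects (RETURN, A_TURN)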